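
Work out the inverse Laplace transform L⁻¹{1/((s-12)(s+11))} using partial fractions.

Decompose: A/(s-12) + B/(s+11). A = 1/23, B = -1/23. f(t) = (e^(12t) - e^(-11t))/23

Final answer: (e^(12t) - e^(-11t))/23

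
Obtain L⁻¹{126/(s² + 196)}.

This is the form c·a/(s² + a²) with a = 14, c = 9. L⁻¹ = 9·sin(14t)

Final answer: 9·sin(14t)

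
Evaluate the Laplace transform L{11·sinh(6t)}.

L{sinh(ωt)} = ω/(s² - ω²), so L{sinh(6t)} = 6/(s² - 36). Then L{11·sinh(6t)} = 11·6/(s² - 36) = 66/(s² - 36)

Final answer: 66/(s² - 36)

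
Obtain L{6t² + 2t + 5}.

L{6t² + 2t + 5} = 6·2/s³ + 2/s² + 5/s = 12/s³ + 2/s² + 5/s

Final answer: 12/s³ + 2/s² + 5/s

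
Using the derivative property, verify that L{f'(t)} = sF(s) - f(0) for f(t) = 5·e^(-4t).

f'(t) = -20e^(-4t). Direct: L{f'(t)} = -20/(s+4). Property: s·5/(s+4) - 5 = (5s - 5(s+4))/(s+4) = -20/(s+4). ✓

Final answer: -20/(s+4)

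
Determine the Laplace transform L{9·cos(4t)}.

L{cos(ωt)} = s/(s² + ω²), so L{cos(4t)} = s/(s² + 16). Then L{9·cos(4t)} = 9·s/(s² + 16) = 9s/(s² + 16)

Final answer: 9s/(s² + 16)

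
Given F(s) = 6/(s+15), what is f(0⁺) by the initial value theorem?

f(0⁺) = lim_{s→∞} s·6/(s+15) = lim_{s→∞} 6s/(s+15) = 6

Final answer: 6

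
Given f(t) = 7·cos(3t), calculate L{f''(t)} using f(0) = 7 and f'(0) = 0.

F(s) = 7s/(s² + 9). L{f''(t)} = s²F(s) - sf(0) - f'(0) = 7s³/(s² + 9) - 7s = (7s³ - 7s(s² + 9))/(s² + 9) = -63s/(s² + 9)

Final answer: -63s/(s² + 9)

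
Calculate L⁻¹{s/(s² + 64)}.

This is the form c·s/(s² + a²) with a = 8. L⁻¹ = cos(8t)

Final answer: cos(8t)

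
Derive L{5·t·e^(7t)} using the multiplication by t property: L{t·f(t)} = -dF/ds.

Using L{t^n·e^(at)} = n!/(s-a)^(n+1), L{t·e^(7t)} = 1/(s-7)^2, so L{5·t·e^(7t)} = 5·1/(s-7)^2 = 5/(s-7)^2

Final answer: 5/(s-7)^2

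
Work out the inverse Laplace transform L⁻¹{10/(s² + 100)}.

L⁻¹{10/(s² + 100)} = sin(10t)

Final answer: sin(10t)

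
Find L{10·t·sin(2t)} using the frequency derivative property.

L{sin(2t)} = 2/(s² + 4). By L{t·f(t)} = -F'(s): -d/ds[2/(s² + 4)] = -(2)·(-2s)/(s² + 4)² = 4s/(s² + 4)². Then L{10·t·sin(2t)} = 10·4s/(s² + 4)² = 40s/(s² + 4)²

Final answer: 40s/(s² + 4)²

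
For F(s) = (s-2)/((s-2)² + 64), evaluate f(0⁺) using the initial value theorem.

f(0⁺) = lim_{s→∞} sF(s) = lim_{s→∞} s(s-2)/((s-2)² + 64) = 1

Final answer: 1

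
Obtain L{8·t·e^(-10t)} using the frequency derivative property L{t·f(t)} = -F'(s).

L{e^(-10t)} = 1/(s+10). By frequency derivative: L{t·e^(-10t)} = -d/ds[1/(s+10)] = -(-1)/(s+10)² = 1/(s+10)². Then L{8·t·e^(-10t)} = 8·1/(s+10)² = 8/(s+10)²

Final answer: 8/(s+10)²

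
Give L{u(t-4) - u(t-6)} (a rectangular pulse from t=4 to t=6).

L{u(t-a)} = e^(-as)/s. L{u(t-4) - u(t-6)} = (e^(-4s) - e^(-6s))/s

Final answer: (e^(-4s) - e^(-6s))/s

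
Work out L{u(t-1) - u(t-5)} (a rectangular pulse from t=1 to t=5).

L{u(t-a)} = e^(-as)/s. L{u(t-1) - u(t-5)} = (e^(-s) - e^(-5s))/s

Final answer: (e^(-s) - e^(-5s))/s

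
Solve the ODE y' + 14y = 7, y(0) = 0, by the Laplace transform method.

sY + 14Y = 7/s. Y = 7/(s(s+14)). Partial fractions: Y = 1/2/s - 1/2/(s+14)

Final answer: y(t) = 1/2(1 - e^(-14t))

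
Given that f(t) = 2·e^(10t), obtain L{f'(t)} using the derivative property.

f(0) = 2, F(s) = 2/(s-10). L{f'(t)} = s·F(s) - f(0) = 2s/(s-10) - 2 = (2s - 2(s-10))/(s-10) = 20/(s-10)

Final answer: 20/(s-10)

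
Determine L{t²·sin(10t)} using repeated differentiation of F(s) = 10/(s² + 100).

F(s) = 10/(s² + 100). F'(s) = -20s/(s² + 100)². F''(s) = -20(100 - 3s²)/(s² + 100)³ = (60s² - 2000)/(s² + 100)³. So L{t²·sin(10t)} = (-1)² F''(s) = (60s² - 2000)/(s² + 100)³

Final answer: (60s² - 2000)/(s² + 100)³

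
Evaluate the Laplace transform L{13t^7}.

L{13t^7} = 13 · L{t^7} = 13 · 5040/s^8 = 65520/s^8

Final answer: 65520/s^8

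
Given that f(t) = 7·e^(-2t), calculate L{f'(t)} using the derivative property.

f(0) = 7, F(s) = 7/(s+2). L{f'(t)} = s·F(s) - f(0) = 7s/(s+2) - 7 = (7s - 7(s+2))/(s+2) = -14/(s+2)

Final answer: -14/(s+2)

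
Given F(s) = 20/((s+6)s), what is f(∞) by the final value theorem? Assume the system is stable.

f(∞) = lim_{s→0} sF(s) = lim_{s→0} 20/(s+6) = 10/3

Final answer: 10/3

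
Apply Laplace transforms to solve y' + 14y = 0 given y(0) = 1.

L{y'} + 14L{y} = 0. sY - 1 + 14Y = 0. Y(s+14) = 1. Y = 1/(s+14)

Final answer: y(t) = e^(-14t)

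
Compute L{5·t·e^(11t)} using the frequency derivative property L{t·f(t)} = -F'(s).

L{e^(11t)} = 1/(s-11). By frequency derivative: L{t·e^(11t)} = -d/ds[1/(s-11)] = -(-1)/(s-11)² = 1/(s-11)². Then L{5·t·e^(11t)} = 5·1/(s-11)² = 5/(s-11)²

Final answer: 5/(s-11)²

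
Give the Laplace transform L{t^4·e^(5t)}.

L{t^n·e^(at)} = n!/(s-a)^(n+1), so L{t^4·e^(5t)} = 24/(s-5)^5

Final answer: 24/(s-5)^5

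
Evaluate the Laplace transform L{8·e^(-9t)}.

L{e^(at)} = 1/(s-a), so L{e^(-9t)} = 1/(s+9). Then L{8·e^(-9t)} = 8/(s+9)

Final answer: 8/(s+9)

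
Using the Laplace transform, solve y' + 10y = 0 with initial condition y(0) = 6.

L{y'} + 10L{y} = 0. sY - 6 + 10Y = 0. Y(s+10) = 6. Y = 6/(s+10)

Final answer: y(t) = 6e^(-10t)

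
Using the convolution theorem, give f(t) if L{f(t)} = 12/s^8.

12/s^8 = (12/s)·(1/s^7) = L{12}·L{t^6/720}. By convolution, f(t) = 12*t^6/720 = ∫₀ᵗ 12·τ^6/720 dτ = 12·t^7/5040

Final answer: 12·t^7/5040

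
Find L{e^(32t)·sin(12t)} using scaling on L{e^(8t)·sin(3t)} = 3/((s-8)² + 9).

Scaling with a=4: L{e^(32t)·sin(12t)} = (1/4) · 3/((s/4-8)² + 9). Simplifying: 12/((s-32)² + 144)

Final answer: 12/((s-32)² + 144)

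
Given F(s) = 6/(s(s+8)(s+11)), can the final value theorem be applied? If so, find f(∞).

Poles of sF(s) = 6/((s+8)(s+11)) are at s = -8 and s = -11, both in the left half-plane. Theorem applies. f(∞) = lim_{s→0} sF(s) = 6/(8·11) = 3/44

Final answer: 3/44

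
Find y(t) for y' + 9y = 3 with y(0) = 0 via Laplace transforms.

sY + 9Y = 3/s. Y = 3/(s(s+9)). Partial fractions: Y = 1/3/s - 1/3/(s+9)

Final answer: y(t) = 1/3(1 - e^(-9t))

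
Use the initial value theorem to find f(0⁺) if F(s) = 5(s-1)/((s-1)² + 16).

f(0⁺) = lim_{s→∞} sF(s) = lim_{s→∞} 5s(s-1)/((s-1)² + 16) = 5

Final answer: 5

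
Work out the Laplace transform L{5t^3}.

L{5t^3} = 5 · L{t^3} = 5 · 6/s^4 = 30/s^4

Final answer: 30/s^4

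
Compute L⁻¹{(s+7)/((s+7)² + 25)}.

Using frequency shift: L⁻¹{(s-a)/((s-a)² + b²)} = e^(at)cos(bt). Here a=-7, b=5

Final answer: e^(-7t)·cos(5t)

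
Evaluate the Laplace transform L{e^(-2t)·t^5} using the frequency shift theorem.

L{e^(at)·t^n} = n!/(s-a)^(n+1), so L{e^(-2t)·t^5} = 120/(s+2)^6

Final answer: 120/(s+2)^6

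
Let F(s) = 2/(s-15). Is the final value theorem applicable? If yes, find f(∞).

sF(s) = 2s/(s-15) has a pole at s = 15 in the right half-plane. Theorem does NOT apply (unstable system; f(t) = 2·e^(15t) grows without bound).

Final answer: Not applicable (unstable)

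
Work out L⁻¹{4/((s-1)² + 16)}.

Form: b/((s-a)² + b²) → e^(at)sin(bt). With a=1, b=4

Final answer: e^t·sin(4t)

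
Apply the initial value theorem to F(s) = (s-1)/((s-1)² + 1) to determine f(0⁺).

f(0⁺) = lim_{s→∞} sF(s) = lim_{s→∞} s(s-1)/((s-1)² + 1) = 1

Final answer: 1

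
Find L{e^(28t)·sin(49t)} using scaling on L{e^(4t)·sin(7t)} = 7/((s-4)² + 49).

Scaling with a=7: L{e^(28t)·sin(49t)} = (1/7) · 7/((s/7-4)² + 49). Simplifying: 49/((s-28)² + 2401)

Final answer: 49/((s-28)² + 2401)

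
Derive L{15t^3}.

L{t^n} = n!/s^(n+1). So L{15t^3} = 15·3!/s^4 = 90/s^4

Final answer: 90/s^4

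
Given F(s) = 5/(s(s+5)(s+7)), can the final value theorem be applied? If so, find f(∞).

Poles of sF(s) = 5/((s+5)(s+7)) are at s = -5 and s = -7, both in the left half-plane. Theorem applies. f(∞) = lim_{s→0} sF(s) = 5/(5·7) = 1/7

Final answer: 1/7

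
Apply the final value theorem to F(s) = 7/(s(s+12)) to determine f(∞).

f(∞) = lim_{s→0} s·7/(s(s+12)) = lim_{s→0} 7/(s+12) = 7/12 = 7/12

Final answer: 7/12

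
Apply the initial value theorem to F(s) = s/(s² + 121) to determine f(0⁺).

f(0⁺) = lim_{s→∞} s·s/(s² + 121) = lim_{s→∞} s²/(s² + 121) = 1

Final answer: 1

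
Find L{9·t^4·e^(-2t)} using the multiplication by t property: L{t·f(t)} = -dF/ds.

Using L{t^n·e^(at)} = n!/(s-a)^(n+1), L{t^4·e^(-2t)} = 24/(s+2)^5, so L{9·t^4·e^(-2t)} = 9·24/(s+2)^5 = 216/(s+2)^5

Final answer: 216/(s+2)^5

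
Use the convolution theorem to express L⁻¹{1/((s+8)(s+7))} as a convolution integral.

1/((s+8)(s+7)) = (1/(s+8))·(1/(s+7)) = L{e^(-8t)}·L{e^(-7t)}. So f(t) = e^(-8t)*e^(-7t) = ∫₀ᵗ e^(-8τ)·e^(-7(t-τ)) dτ

Final answer: ∫₀ᵗ e^(-8τ)·e^(-7(t-τ)) dτ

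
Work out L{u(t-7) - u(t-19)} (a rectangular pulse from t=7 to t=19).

L{u(t-a)} = e^(-as)/s. L{u(t-7) - u(t-19)} = (e^(-7s) - e^(-19s))/s

Final answer: (e^(-7s) - e^(-19s))/s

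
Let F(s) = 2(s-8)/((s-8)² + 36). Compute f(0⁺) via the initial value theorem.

f(0⁺) = lim_{s→∞} sF(s) = lim_{s→∞} 2s(s-8)/((s-8)² + 36) = 2

Final answer: 2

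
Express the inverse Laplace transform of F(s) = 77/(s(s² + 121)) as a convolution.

77/(s(s² + 121)) = (1/s)·(77/(s² + 121)) = L{1}·L{7·sin(11t)}. So f(t) = 1*(7·sin(11t)) = ∫₀ᵗ 7·sin(11τ) dτ

Final answer: ∫₀ᵗ 7·sin(11τ) dτ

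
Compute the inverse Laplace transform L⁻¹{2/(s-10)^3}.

L⁻¹{n!/(s-a)^(n+1)} = t^n·e^(at), so L⁻¹{2/(s-10)^3} = t^2·e^(10t)

Final answer: t^2·e^(10t)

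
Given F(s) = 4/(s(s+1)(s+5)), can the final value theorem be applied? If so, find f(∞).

Poles of sF(s) = 4/((s+1)(s+5)) are at s = -1 and s = -5, both in the left half-plane. Theorem applies. f(∞) = lim_{s→0} sF(s) = 4/(1·5) = 4/5

Final answer: 4/5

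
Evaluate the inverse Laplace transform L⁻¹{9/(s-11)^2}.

L⁻¹{n!/(s-a)^(n+1)} = t^n·e^(at) with n=1, a=11. So L⁻¹{1/(s-11)^2} = t·e^(11t), and L⁻¹{9/(s-11)^2} = (9/1)·t·e^(11t) = 9·t·e^(11t)

Final answer: 9·t·e^(11t)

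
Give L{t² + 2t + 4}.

L{t² + 2t + 4} = 2/s³ + 2/s² + 4/s = 2/s³ + 2/s² + 4/s

Final answer: 2/s³ + 2/s² + 4/s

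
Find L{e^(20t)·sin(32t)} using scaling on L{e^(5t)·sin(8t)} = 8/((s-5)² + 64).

Scaling with a=4: L{e^(20t)·sin(32t)} = (1/4) · 8/((s/4-5)² + 64). Simplifying: 32/((s-20)² + 1024)

Final answer: 32/((s-20)² + 1024)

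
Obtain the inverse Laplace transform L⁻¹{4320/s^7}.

L⁻¹{n!/s^(n+1)} = t^n with n=6. So L⁻¹{720/s^7} = t^6, and L⁻¹{4320/s^7} = (4320/720)·t^6 = 6·t^6

Final answer: 6·t^6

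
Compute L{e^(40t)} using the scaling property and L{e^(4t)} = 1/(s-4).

Using L{f(at)} = (1/a)F(s/a) with a=10 and f(t) = e^(4t): L{e^(40t)} = (1/10) · 1/((s/10)-4) = (1/10) · 10/(s-40) = 1/(s-40)

Final answer: 1/(s-40)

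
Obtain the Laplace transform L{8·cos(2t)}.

L{cos(ωt)} = s/(s² + ω²), so L{cos(2t)} = s/(s² + 4). Then L{8·cos(2t)} = 8·s/(s² + 4) = 8s/(s² + 4)

Final answer: 8s/(s² + 4)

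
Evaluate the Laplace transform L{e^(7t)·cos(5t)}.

L{e^(at)·cos(ωt)} = (s-a)/((s-a)² + ω²), so L{e^(7t)·cos(5t)} = (s-7)/((s-7)² + 25)

Final answer: (s-7)/((s-7)² + 25)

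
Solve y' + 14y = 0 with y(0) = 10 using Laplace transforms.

L{y'} + 14L{y} = 0. sY - 10 + 14Y = 0. Y(s+14) = 10. Y = 10/(s+14)

Final answer: y(t) = 10e^(-14t)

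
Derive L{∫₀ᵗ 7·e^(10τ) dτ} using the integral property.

L{∫₀ᵗ f(τ)dτ} = F(s)/s with F(s) = 7/(s-10), so L{∫₀ᵗ 7·e^(10τ) dτ} = 7/(s(s-10))

Final answer: 7/(s(s-10))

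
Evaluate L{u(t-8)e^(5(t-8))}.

u(t-a)f(t-a) with f(t)=e^(5t). L{e^(5t)} = 1/(s-5). By time shift: e^(-8s)/(s-5)

Final answer: e^(-8s)/(s-5)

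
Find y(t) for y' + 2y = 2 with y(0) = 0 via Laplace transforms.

sY + 2Y = 2/s. Y = 2/(s(s+2)). Partial fractions: Y = 1/s - 1/(s+2)

Final answer: y(t) = (1 - e^(-2t))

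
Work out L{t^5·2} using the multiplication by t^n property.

L{2} = 2/s. d^1/ds^1[1/s] = -1/s². d^2/ds^2[1/s] = 2/s^3. d^3/ds^3[1/s] = -6/s^4. d^4/ds^4[1/s] = 24/s^5. d^5/ds^5[1/s] = -120/s^6. So L{t^5} = (-1)^{5}·-120/s^6 = 120/s^6. Then L{t^5·2} = 2·120/s^6 = 240/s^6

Final answer: 240/s^6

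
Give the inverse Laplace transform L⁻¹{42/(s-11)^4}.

L⁻¹{n!/(s-a)^(n+1)} = t^n·e^(at) with n=3, a=11. So L⁻¹{6/(s-11)^4} = t^3·e^(11t), and L⁻¹{42/(s-11)^4} = (42/6)·t^3·e^(11t) = 7·t^3·e^(11t)

Final answer: 7·t^3·e^(11t)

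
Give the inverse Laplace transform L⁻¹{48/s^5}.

L⁻¹{n!/s^(n+1)} = t^n with n=4. So L⁻¹{24/s^5} = t^4, and L⁻¹{48/s^5} = (48/24)·t^4 = 2·t^4

Final answer: 2·t^4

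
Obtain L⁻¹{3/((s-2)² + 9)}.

Form: b/((s-a)² + b²) → e^(at)sin(bt). With a=2, b=3

Final answer: e^(2t)·sin(3t)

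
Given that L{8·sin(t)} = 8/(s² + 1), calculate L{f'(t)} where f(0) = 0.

L{f'(t)} = s·F(s) - f(0) = s·8/(s² + 1) - 0 = 8s/(s² + 1)

Final answer: 8s/(s² + 1)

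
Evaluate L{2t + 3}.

L{2t + 3} = 2·L{t} + 3·L{1} = 2/s² + 3/s

Final answer: 2/s² + 3/s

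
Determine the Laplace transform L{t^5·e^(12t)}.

L{t^n·e^(at)} = n!/(s-a)^(n+1), so L{t^5·e^(12t)} = 120/(s-12)^6

Final answer: 120/(s-12)^6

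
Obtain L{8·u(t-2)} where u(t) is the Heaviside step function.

L{u(t-a)} = e^(-as)/s. Here a=2, so L{u(t-2)} = e^(-2s)/s, and L{8·u(t-2)} = 8·e^(-2s)/s

Final answer: 8·e^(-2s)/s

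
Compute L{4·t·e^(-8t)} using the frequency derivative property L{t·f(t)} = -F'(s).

L{e^(-8t)} = 1/(s+8). By frequency derivative: L{t·e^(-8t)} = -d/ds[1/(s+8)] = -(-1)/(s+8)² = 1/(s+8)². Then L{4·t·e^(-8t)} = 4·1/(s+8)² = 4/(s+8)²

Final answer: 4/(s+8)²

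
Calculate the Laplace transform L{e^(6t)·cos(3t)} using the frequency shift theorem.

Frequency shift: L{e^(at)f(t)} = F(s-a). L{e^(6t)·cos(3t)} = (s-6)/((s-6)² + 9)

Final answer: (s-6)/((s-6)² + 9)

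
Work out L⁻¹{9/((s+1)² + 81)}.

Form: b/((s-a)² + b²) → e^(at)sin(bt). With a=-1, b=9

Final answer: e^(-t)·sin(9t)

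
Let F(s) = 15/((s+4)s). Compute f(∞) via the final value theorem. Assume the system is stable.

f(∞) = lim_{s→0} sF(s) = lim_{s→0} 15/(s+4) = 15/4

Final answer: 15/4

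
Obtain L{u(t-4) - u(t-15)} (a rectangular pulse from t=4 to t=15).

L{u(t-a)} = e^(-as)/s. L{u(t-4) - u(t-15)} = (e^(-4s) - e^(-15s))/s

Final answer: (e^(-4s) - e^(-15s))/s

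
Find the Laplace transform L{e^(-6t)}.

L{e^(at)} = 1/(s-a), so L{e^(-6t)} = 1/(s+6)

Final answer: 1/(s+6)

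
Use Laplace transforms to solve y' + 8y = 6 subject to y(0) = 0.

sY + 8Y = 6/s. Y = 6/(s(s+8)). Partial fractions: Y = 3/4/s - 3/4/(s+8)

Final answer: y(t) = 3/4(1 - e^(-8t))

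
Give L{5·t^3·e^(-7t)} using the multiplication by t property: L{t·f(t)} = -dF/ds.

Using L{t^n·e^(at)} = n!/(s-a)^(n+1), L{t^3·e^(-7t)} = 6/(s+7)^4, so L{5·t^3·e^(-7t)} = 5·6/(s+7)^4 = 30/(s+7)^4

Final answer: 30/(s+7)^4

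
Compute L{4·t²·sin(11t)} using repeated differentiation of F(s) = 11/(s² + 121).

F(s) = 11/(s² + 121). F'(s) = -22s/(s² + 121)². F''(s) = -22(121 - 3s²)/(s² + 121)³ = (66s² - 2662)/(s² + 121)³. So L{t²·sin(11t)} = (-1)² F''(s) = (66s² - 2662)/(s² + 121)³. Then L{4·t²·sin(11t)} = 4·(66s² - 2662)/(s² + 121)³ = (264s² - 10648)/(s² + 121)³

Final answer: (264s² - 10648)/(s² + 121)³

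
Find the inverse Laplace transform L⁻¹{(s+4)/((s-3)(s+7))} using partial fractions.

Using partial fractions, f(t) = (7e^(3t) + 3e^(-7t))/10

Final answer: (7e^(3t) + 3e^(-7t))/10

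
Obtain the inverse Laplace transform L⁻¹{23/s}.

L⁻¹{c/s} = c, so L⁻¹{23/s} = 23

Final answer: 23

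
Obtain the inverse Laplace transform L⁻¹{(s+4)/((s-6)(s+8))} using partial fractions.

Using partial fractions, f(t) = (10e^(6t) + 4e^(-8t))/14

Final answer: (10e^(6t) + 4e^(-8t))/14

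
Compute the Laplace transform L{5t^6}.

L{5t^6} = 5 · L{t^6} = 5 · 720/s^7 = 3600/s^7

Final answer: 3600/s^7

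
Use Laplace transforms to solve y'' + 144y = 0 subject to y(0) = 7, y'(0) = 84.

L{y''} + 144L{y} = 0. s²Y - 7s - 84 + 144Y = 0. Y(s² + 144) = 7s + 84. Y = (7s + 84)/(s² + 144). Inverting: y(t) = 7cos(12t) + 7sin(12t)

Final answer: y(t) = 7cos(12t) + 7sin(12t)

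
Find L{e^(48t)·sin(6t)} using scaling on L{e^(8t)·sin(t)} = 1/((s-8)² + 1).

Scaling with a=6: L{e^(48t)·sin(6t)} = (1/6) · 1/((s/6-8)² + 1). Simplifying: 6/((s-48)² + 36)

Final answer: 6/((s-48)² + 36)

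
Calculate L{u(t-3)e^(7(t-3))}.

u(t-a)f(t-a) with f(t)=e^(7t). L{e^(7t)} = 1/(s-7). By time shift: e^(-3s)/(s-7)

Final answer: e^(-3s)/(s-7)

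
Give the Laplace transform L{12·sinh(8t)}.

L{sinh(ωt)} = ω/(s² - ω²), so L{sinh(8t)} = 8/(s² - 64). Then L{12·sinh(8t)} = 12·8/(s² - 64) = 96/(s² - 64)

Final answer: 96/(s² - 64)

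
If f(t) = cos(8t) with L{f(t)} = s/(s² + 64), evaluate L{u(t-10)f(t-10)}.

Time shift theorem: L{u(t-a)f(t-a)} = e^(-as)F(s). Here a=10, F(s) = s/(s² + 64), so L{u(t-10)f(t-10)} = e^(-10s)·s/(s² + 64)

Final answer: e^(-10s)·s/(s² + 64)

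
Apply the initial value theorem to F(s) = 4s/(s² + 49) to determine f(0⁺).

f(0⁺) = lim_{s→∞} s·4s/(s² + 49) = lim_{s→∞} 4s²/(s² + 49) = 4

Final answer: 4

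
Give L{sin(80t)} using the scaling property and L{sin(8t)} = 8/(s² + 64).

Using L{f(at)} = (1/a)F(s/a) with a=10: L{sin(80t)} = (1/10) · 8/((s/10)² + 64) = (1/10) · 8·100/(s² + 6400) = 80/(s² + 6400)

Final answer: 80/(s² + 6400)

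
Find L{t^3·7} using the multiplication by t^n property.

L{7} = 7/s. d^1/ds^1[1/s] = -1/s². d^2/ds^2[1/s] = 2/s^3. d^3/ds^3[1/s] = -6/s^4. So L{t^3} = (-1)^{3}·-6/s^4 = 6/s^4. Then L{t^3·7} = 7·6/s^4 = 42/s^4

Final answer: 42/s^4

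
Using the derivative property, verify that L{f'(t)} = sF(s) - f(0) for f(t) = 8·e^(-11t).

f'(t) = -88e^(-11t). Direct: L{f'(t)} = -88/(s+11). Property: s·8/(s+11) - 8 = (8s - 8(s+11))/(s+11) = -88/(s+11). ✓

Final answer: -88/(s+11)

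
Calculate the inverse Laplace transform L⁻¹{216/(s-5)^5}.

L⁻¹{n!/(s-a)^(n+1)} = t^n·e^(at) with n=4, a=5. So L⁻¹{24/(s-5)^5} = t^4·e^(5t), and L⁻¹{216/(s-5)^5} = (216/24)·t^4·e^(5t) = 9·t^4·e^(5t)

Final answer: 9·t^4·e^(5t)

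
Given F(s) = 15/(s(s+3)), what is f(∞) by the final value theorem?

f(∞) = lim_{s→0} s·15/(s(s+3)) = lim_{s→0} 15/(s+3) = 15/3 = 5

Final answer: 5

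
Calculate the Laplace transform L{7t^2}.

L{7t^2} = 7 · L{t^2} = 7 · 2/s^3 = 14/s^3

Final answer: 14/s^3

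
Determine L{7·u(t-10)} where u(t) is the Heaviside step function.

L{u(t-a)} = e^(-as)/s. Here a=10, so L{u(t-10)} = e^(-10s)/s, and L{7·u(t-10)} = 7·e^(-10s)/s

Final answer: 7·e^(-10s)/s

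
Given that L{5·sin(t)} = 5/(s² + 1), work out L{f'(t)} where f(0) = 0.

L{f'(t)} = s·F(s) - f(0) = s·5/(s² + 1) - 0 = 5s/(s² + 1)

Final answer: 5s/(s² + 1)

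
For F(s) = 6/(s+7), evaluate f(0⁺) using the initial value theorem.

f(0⁺) = lim_{s→∞} s·6/(s+7) = lim_{s→∞} 6s/(s+7) = 6

Final answer: 6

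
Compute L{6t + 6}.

L{6t + 6} = 6·L{t} + 6·L{1} = 6/s² + 6/s

Final answer: 6/s² + 6/s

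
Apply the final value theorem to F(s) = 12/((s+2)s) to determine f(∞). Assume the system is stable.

f(∞) = lim_{s→0} sF(s) = lim_{s→0} 12/(s+2) = 6

Final answer: 6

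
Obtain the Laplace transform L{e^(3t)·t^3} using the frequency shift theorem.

L{e^(at)·t^n} = n!/(s-a)^(n+1), so L{e^(3t)·t^3} = 6/(s-3)^4

Final answer: 6/(s-3)^4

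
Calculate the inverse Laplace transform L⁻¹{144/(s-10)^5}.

L⁻¹{n!/(s-a)^(n+1)} = t^n·e^(at) with n=4, a=10. So L⁻¹{24/(s-10)^5} = t^4·e^(10t), and L⁻¹{144/(s-10)^5} = (144/24)·t^4·e^(10t) = 6·t^4·e^(10t)

Final answer: 6·t^4·e^(10t)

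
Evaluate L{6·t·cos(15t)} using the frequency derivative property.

L{cos(15t)} = s/(s² + 225). Derivative: d/ds[s/(s² + 225)] = [(s² + 225) - s·2s]/(s² + 225)² = (225 - s²)/(s² + 225)². So L{t·cos(15t)} = -F'(s) = (s² - 225)/(s² + 225)². Then L{6·t·cos(15t)} = 6·(s² - 225)/(s² + 225)²

Final answer: 6·(s² - 225)/(s² + 225)²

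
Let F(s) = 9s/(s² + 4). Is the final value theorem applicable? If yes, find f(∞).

The final value theorem requires all poles of sF(s) in the left half-plane. sF(s) = 9s²/(s² + 4) has poles at s = ±2i (imaginary axis). Theorem does NOT apply (oscillatory system).

Final answer: Not applicable (oscillatory)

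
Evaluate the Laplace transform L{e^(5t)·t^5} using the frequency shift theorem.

L{e^(at)·t^n} = n!/(s-a)^(n+1), so L{e^(5t)·t^5} = 120/(s-5)^6

Final answer: 120/(s-5)^6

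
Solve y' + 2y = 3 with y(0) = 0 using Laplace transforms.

sY + 2Y = 3/s. Y = 3/(s(s+2)). Partial fractions: Y = 3/2/s - 3/2/(s+2)

Final answer: y(t) = 3/2(1 - e^(-2t))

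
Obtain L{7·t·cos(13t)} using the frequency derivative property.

L{cos(13t)} = s/(s² + 169). Derivative: d/ds[s/(s² + 169)] = [(s² + 169) - s·2s]/(s² + 169)² = (169 - s²)/(s² + 169)². So L{t·cos(13t)} = -F'(s) = (s² - 169)/(s² + 169)². Then L{7·t·cos(13t)} = 7·(s² - 169)/(s² + 169)²

Final answer: 7·(s² - 169)/(s² + 169)²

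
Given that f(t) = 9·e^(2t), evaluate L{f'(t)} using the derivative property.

f(0) = 9, F(s) = 9/(s-2). L{f'(t)} = s·F(s) - f(0) = 9s/(s-2) - 9 = (9s - 9(s-2))/(s-2) = 18/(s-2)

Final answer: 18/(s-2)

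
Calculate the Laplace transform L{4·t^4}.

L{t^n} = n!/s^(n+1), so L{t^4} = 24/s^5. Then L{4·t^4} = 4·24/s^5 = 96/s^5

Final answer: 96/s^5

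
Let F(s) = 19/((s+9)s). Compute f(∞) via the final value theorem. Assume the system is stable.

f(∞) = lim_{s→0} sF(s) = lim_{s→0} 19/(s+9) = 19/9

Final answer: 19/9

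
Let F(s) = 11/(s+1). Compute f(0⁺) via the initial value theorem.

f(0⁺) = lim_{s→∞} s·11/(s+1) = lim_{s→∞} 11s/(s+1) = 11

Final answer: 11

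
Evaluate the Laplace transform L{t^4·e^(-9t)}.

L{t^n·e^(at)} = n!/(s-a)^(n+1), so L{t^4·e^(-9t)} = 24/(s+9)^5

Final answer: 24/(s+9)^5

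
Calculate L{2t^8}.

L{t^n} = n!/s^(n+1). So L{2t^8} = 2·8!/s^9 = 80640/s^9

Final answer: 80640/s^9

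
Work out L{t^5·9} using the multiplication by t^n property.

L{9} = 9/s. d^1/ds^1[1/s] = -1/s². d^2/ds^2[1/s] = 2/s^3. d^3/ds^3[1/s] = -6/s^4. d^4/ds^4[1/s] = 24/s^5. d^5/ds^5[1/s] = -120/s^6. So L{t^5} = (-1)^{5}·-120/s^6 = 120/s^6. Then L{t^5·9} = 9·120/s^6 = 1080/s^6

Final answer: 1080/s^6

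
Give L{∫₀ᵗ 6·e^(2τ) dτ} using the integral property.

L{∫₀ᵗ f(τ)dτ} = F(s)/s with F(s) = 6/(s-2), so L{∫₀ᵗ 6·e^(2τ) dτ} = 6/(s(s-2))

Final answer: 6/(s(s-2))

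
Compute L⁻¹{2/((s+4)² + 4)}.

Form: b/((s-a)² + b²) → e^(at)sin(bt). With a=-4, b=2

Final answer: e^(-4t)·sin(2t)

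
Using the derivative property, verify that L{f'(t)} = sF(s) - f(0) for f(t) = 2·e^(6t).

f'(t) = 12e^(6t). Direct: L{f'(t)} = 12/(s-6). Property: s·2/(s-6) - 2 = (2s - 2(s-6))/(s-6) = 12/(s-6). ✓

Final answer: 12/(s-6)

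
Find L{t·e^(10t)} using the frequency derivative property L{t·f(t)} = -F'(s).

L{e^(10t)} = 1/(s-10). By frequency derivative: L{t·e^(10t)} = -d/ds[1/(s-10)] = -(-1)/(s-10)² = 1/(s-10)²

Final answer: 1/(s-10)²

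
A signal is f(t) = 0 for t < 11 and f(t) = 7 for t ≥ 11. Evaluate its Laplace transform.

f(t) = 7·u(t-11). L{u(t-11)} = e^(-11s)/s, so L{f(t)} = 7·e^(-11s)/s

Final answer: 7·e^(-11s)/s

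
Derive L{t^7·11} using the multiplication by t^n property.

L{11} = 11/s. d^1/ds^1[1/s] = -1/s². d^2/ds^2[1/s] = 2/s^3. d^3/ds^3[1/s] = -6/s^4. d^4/ds^4[1/s] = 24/s^5. d^5/ds^5[1/s] = -120/s^6. d^6/ds^6[1/s] = 720/s^7. d^7/ds^7[1/s] = -5040/s^8. So L{t^7} = (-1)^{7}·-5040/s^8 = 5040/s^8. Then L{t^7·11} = 11·5040/s^8 = 55440/s^8

Final answer: 55440/s^8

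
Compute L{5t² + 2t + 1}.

L{5t² + 2t + 1} = 5·2/s³ + 2/s² + 1/s = 10/s³ + 2/s² + 1/s

Final answer: 10/s³ + 2/s² + 1/s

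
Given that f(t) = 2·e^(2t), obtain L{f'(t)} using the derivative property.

f(0) = 2, F(s) = 2/(s-2). L{f'(t)} = s·F(s) - f(0) = 2s/(s-2) - 2 = (2s - 2(s-2))/(s-2) = 4/(s-2)

Final answer: 4/(s-2)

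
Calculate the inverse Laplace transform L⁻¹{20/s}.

L⁻¹{c/s} = c, so L⁻¹{20/s} = 20

Final answer: 20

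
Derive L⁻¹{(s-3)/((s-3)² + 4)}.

Using frequency shift: L⁻¹{(s-a)/((s-a)² + b²)} = e^(at)cos(bt). Here a=3, b=2

Final answer: e^(3t)·cos(2t)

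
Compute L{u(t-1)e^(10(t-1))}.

u(t-a)f(t-a) with f(t)=e^(10t). L{e^(10t)} = 1/(s-10). By time shift: e^(-s)/(s-10)

Final answer: e^(-s)/(s-10)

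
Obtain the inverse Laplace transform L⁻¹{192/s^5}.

L⁻¹{n!/s^(n+1)} = t^n with n=4. So L⁻¹{24/s^5} = t^4, and L⁻¹{192/s^5} = (192/24)·t^4 = 8·t^4

Final answer: 8·t^4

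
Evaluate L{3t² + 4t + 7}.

L{3t² + 4t + 7} = 3·2/s³ + 4/s² + 7/s = 6/s³ + 4/s² + 7/s

Final answer: 6/s³ + 4/s² + 7/s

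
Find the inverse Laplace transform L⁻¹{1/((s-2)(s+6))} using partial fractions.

Decompose: A/(s-2) + B/(s+6). A = 1/8, B = -1/8. f(t) = (e^(2t) - e^(-6t))/8

Final answer: (e^(2t) - e^(-6t))/8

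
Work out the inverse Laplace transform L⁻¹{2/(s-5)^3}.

L⁻¹{n!/(s-a)^(n+1)} = t^n·e^(at), so L⁻¹{2/(s-5)^3} = t^2·e^(5t)

Final answer: t^2·e^(5t)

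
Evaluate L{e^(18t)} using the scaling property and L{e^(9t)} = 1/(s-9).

Using L{f(at)} = (1/a)F(s/a) with a=2 and f(t) = e^(9t): L{e^(18t)} = (1/2) · 1/((s/2)-9) = (1/2) · 2/(s-18) = 1/(s-18)

Final answer: 1/(s-18)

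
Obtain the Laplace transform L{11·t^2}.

L{t^n} = n!/s^(n+1), so L{t^2} = 2/s^3. Then L{11·t^2} = 11·2/s^3 = 22/s^3

Final answer: 22/s^3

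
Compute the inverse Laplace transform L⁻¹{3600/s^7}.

L⁻¹{n!/s^(n+1)} = t^n with n=6. So L⁻¹{720/s^7} = t^6, and L⁻¹{3600/s^7} = (3600/720)·t^6 = 5·t^6

Final answer: 5·t^6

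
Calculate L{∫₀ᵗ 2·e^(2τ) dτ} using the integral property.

L{∫₀ᵗ f(τ)dτ} = F(s)/s with F(s) = 2/(s-2), so L{∫₀ᵗ 2·e^(2τ) dτ} = 2/(s(s-2))

Final answer: 2/(s(s-2))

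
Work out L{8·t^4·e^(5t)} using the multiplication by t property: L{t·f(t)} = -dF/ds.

Using L{t^n·e^(at)} = n!/(s-a)^(n+1), L{t^4·e^(5t)} = 24/(s-5)^5, so L{8·t^4·e^(5t)} = 8·24/(s-5)^5 = 192/(s-5)^5

Final answer: 192/(s-5)^5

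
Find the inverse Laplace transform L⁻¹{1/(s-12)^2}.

L⁻¹{n!/(s-a)^(n+1)} = t^n·e^(at), so L⁻¹{1/(s-12)^2} = t·e^(12t)

Final answer: t·e^(12t)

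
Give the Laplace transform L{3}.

L{3} = 3 · L{1} = 3/s

Final answer: 3/s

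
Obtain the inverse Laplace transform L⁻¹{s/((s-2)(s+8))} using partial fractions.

Using partial fractions, f(t) = (2e^(2t) + 8e^(-8t))/10

Final answer: (2e^(2t) + 8e^(-8t))/10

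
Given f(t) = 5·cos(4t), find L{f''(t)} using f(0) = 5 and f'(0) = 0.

F(s) = 5s/(s² + 16). L{f''(t)} = s²F(s) - sf(0) - f'(0) = 5s³/(s² + 16) - 5s = (5s³ - 5s(s² + 16))/(s² + 16) = -80s/(s² + 16)

Final answer: -80s/(s² + 16)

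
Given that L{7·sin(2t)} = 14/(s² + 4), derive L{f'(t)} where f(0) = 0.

L{f'(t)} = s·F(s) - f(0) = s·14/(s² + 4) - 0 = 14s/(s² + 4)

Final answer: 14s/(s² + 4)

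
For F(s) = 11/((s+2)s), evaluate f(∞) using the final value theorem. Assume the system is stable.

f(∞) = lim_{s→0} sF(s) = lim_{s→0} 11/(s+2) = 11/2

Final answer: 11/2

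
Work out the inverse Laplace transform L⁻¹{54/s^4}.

L⁻¹{n!/s^(n+1)} = t^n with n=3. So L⁻¹{6/s^4} = t^3, and L⁻¹{54/s^4} = (54/6)·t^3 = 9·t^3

Final answer: 9·t^3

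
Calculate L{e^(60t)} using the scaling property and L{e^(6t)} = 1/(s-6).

Using L{f(at)} = (1/a)F(s/a) with a=10 and f(t) = e^(6t): L{e^(60t)} = (1/10) · 1/((s/10)-6) = (1/10) · 10/(s-60) = 1/(s-60)

Final answer: 1/(s-60)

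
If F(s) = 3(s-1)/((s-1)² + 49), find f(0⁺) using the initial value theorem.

f(0⁺) = lim_{s→∞} sF(s) = lim_{s→∞} 3s(s-1)/((s-1)² + 49) = 3

Final answer: 3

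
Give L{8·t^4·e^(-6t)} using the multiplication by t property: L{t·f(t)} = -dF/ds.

Using L{t^n·e^(at)} = n!/(s-a)^(n+1), L{t^4·e^(-6t)} = 24/(s+6)^5, so L{8·t^4·e^(-6t)} = 8·24/(s+6)^5 = 192/(s+6)^5

Final answer: 192/(s+6)^5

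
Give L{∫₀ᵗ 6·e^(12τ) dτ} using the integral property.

L{∫₀ᵗ f(τ)dτ} = F(s)/s with F(s) = 6/(s-12), so L{∫₀ᵗ 6·e^(12τ) dτ} = 6/(s(s-12))

Final answer: 6/(s(s-12))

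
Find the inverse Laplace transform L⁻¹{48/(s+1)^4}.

L⁻¹{n!/(s-a)^(n+1)} = t^n·e^(at) with n=3, a=-1. So L⁻¹{6/(s+1)^4} = t^3·e^(-t), and L⁻¹{48/(s+1)^4} = (48/6)·t^3·e^(-t) = 8·t^3·e^(-t)

Final answer: 8·t^3·e^(-t)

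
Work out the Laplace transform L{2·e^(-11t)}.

L{e^(at)} = 1/(s-a), so L{e^(-11t)} = 1/(s+11). Then L{2·e^(-11t)} = 2/(s+11)

Final answer: 2/(s+11)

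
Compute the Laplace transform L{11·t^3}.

L{t^n} = n!/s^(n+1), so L{t^3} = 6/s^4. Then L{11·t^3} = 11·6/s^4 = 66/s^4

Final answer: 66/s^4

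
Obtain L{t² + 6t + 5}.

L{t² + 6t + 5} = 2/s³ + 6/s² + 5/s = 2/s³ + 6/s² + 5/s

Final answer: 2/s³ + 6/s² + 5/s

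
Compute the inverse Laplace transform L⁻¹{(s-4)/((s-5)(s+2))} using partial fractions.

Using partial fractions, f(t) = (e^(5t) + 6e^(-2t))/7

Final answer: (e^(5t) + 6e^(-2t))/7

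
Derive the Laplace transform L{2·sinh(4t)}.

L{sinh(ωt)} = ω/(s² - ω²), so L{sinh(4t)} = 4/(s² - 16). Then L{2·sinh(4t)} = 2·4/(s² - 16) = 8/(s² - 16)

Final answer: 8/(s² - 16)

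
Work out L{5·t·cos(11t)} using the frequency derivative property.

L{cos(11t)} = s/(s² + 121). Derivative: d/ds[s/(s² + 121)] = [(s² + 121) - s·2s]/(s² + 121)² = (121 - s²)/(s² + 121)². So L{t·cos(11t)} = -F'(s) = (s² - 121)/(s² + 121)². Then L{5·t·cos(11t)} = 5·(s² - 121)/(s² + 121)²

Final answer: 5·(s² - 121)/(s² + 121)²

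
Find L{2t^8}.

L{t^n} = n!/s^(n+1). So L{2t^8} = 2·8!/s^9 = 80640/s^9

Final answer: 80640/s^9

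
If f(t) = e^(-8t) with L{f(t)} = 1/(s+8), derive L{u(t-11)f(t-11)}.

Time shift theorem: L{u(t-a)f(t-a)} = e^(-as)F(s). Here a=11, F(s) = 1/(s+8), so L{u(t-11)f(t-11)} = e^(-11s)·1/(s+8)

Final answer: e^(-11s)·1/(s+8)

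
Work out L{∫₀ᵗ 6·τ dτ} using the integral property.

L{∫₀ᵗ f(τ)dτ} = F(s)/s with f(t) = 6t. F(s) = 6/s^2, so L{∫₀ᵗ 6·τ dτ} = (6/s^2)/s = 6/s^3. (Check: ∫₀ᵗ 6·τ dτ = 6t^2/2.)

Final answer: 6/s^3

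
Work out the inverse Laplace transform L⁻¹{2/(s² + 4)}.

L⁻¹{2/(s² + 4)} = sin(2t)

Final answer: sin(2t)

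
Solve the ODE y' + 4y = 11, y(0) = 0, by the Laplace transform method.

sY + 4Y = 11/s. Y = 11/(s(s+4)). Partial fractions: Y = 11/4/s - 11/4/(s+4)

Final answer: y(t) = 11/4(1 - e^(-4t))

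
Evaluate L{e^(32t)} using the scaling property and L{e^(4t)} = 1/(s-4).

Using L{f(at)} = (1/a)F(s/a) with a=8 and f(t) = e^(4t): L{e^(32t)} = (1/8) · 1/((s/8)-4) = (1/8) · 8/(s-32) = 1/(s-32)

Final answer: 1/(s-32)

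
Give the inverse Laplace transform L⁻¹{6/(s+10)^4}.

L⁻¹{n!/(s-a)^(n+1)} = t^n·e^(at), so L⁻¹{6/(s+10)^4} = t^3·e^(-10t)

Final answer: t^3·e^(-10t)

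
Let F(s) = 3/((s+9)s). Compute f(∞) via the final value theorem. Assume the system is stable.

f(∞) = lim_{s→0} sF(s) = lim_{s→0} 3/(s+9) = 1/3

Final answer: 1/3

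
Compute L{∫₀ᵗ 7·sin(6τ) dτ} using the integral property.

L{∫₀ᵗ f(τ)dτ} = F(s)/s with F(s) = 42/(s² + 36), so the result is (42/(s² + 36))/s = 42/(s(s² + 36))

Final answer: 42/(s(s² + 36))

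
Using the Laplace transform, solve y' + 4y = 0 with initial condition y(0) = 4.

L{y'} + 4L{y} = 0. sY - 4 + 4Y = 0. Y(s+4) = 4. Y = 4/(s+4)

Final answer: y(t) = 4e^(-4t)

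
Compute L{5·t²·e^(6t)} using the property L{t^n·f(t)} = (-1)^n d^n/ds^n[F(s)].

L{e^(6t)} = 1/(s-6). d/ds[1/(s-6)] = -1/(s-6)². d²/ds²[1/(s-6)] = 2/(s-6)³. So L{t²·e^(6t)} = (-1)² · 2/(s-6)³ = 2/(s-6)³. Then L{5·t²·e^(6t)} = 5·2/(s-6)³ = 10/(s-6)³

Final answer: 10/(s-6)³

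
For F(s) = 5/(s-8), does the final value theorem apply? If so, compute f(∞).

sF(s) = 5s/(s-8) has a pole at s = 8 in the right half-plane. Theorem does NOT apply (unstable system; f(t) = 5·e^(8t) grows without bound).

Final answer: Not applicable (unstable)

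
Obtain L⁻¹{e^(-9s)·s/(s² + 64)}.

L⁻¹{s/(s² + 64)} = cos(8t). By the time shift theorem, L⁻¹{e^(-as)F(s)} = u(t-a)f(t-a) with a=9, so L⁻¹{e^(-9s)·s/(s² + 64)} = u(t-9)·cos(8(t-9))

Final answer: u(t-9)·cos(8(t-9))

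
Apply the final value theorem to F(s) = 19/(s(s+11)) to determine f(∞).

f(∞) = lim_{s→0} s·19/(s(s+11)) = lim_{s→0} 19/(s+11) = 19/11 = 19/11

Final answer: 19/11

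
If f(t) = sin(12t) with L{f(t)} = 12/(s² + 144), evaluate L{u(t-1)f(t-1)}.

Time shift theorem: L{u(t-a)f(t-a)} = e^(-as)F(s). Here a=1, F(s) = 12/(s² + 144), so L{u(t-1)f(t-1)} = e^(-s)·12/(s² + 144)

Final answer: e^(-s)·12/(s² + 144)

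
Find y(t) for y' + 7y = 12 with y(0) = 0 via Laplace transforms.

sY + 7Y = 12/s. Y = 12/(s(s+7)). Partial fractions: Y = 12/7/s - 12/7/(s+7)

Final answer: y(t) = 12/7(1 - e^(-7t))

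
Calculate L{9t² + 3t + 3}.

L{9t² + 3t + 3} = 9·2/s³ + 3/s² + 3/s = 18/s³ + 3/s² + 3/s

Final answer: 18/s³ + 3/s² + 3/s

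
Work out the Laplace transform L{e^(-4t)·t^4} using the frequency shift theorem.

L{e^(at)·t^n} = n!/(s-a)^(n+1), so L{e^(-4t)·t^4} = 24/(s+4)^5

Final answer: 24/(s+4)^5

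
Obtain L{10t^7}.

L{t^n} = n!/s^(n+1). So L{10t^7} = 10·7!/s^8 = 50400/s^8

Final answer: 50400/s^8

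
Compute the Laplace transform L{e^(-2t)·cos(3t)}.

L{e^(at)·cos(ωt)} = (s-a)/((s-a)² + ω²), so L{e^(-2t)·cos(3t)} = (s+2)/((s+2)² + 9)

Final answer: (s+2)/((s+2)² + 9)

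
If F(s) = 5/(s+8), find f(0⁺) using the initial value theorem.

f(0⁺) = lim_{s→∞} s·5/(s+8) = lim_{s→∞} 5s/(s+8) = 5

Final answer: 5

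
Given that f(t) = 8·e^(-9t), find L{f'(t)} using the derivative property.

f(0) = 8, F(s) = 8/(s+9). L{f'(t)} = s·F(s) - f(0) = 8s/(s+9) - 8 = (8s - 8(s+9))/(s+9) = -72/(s+9)

Final answer: -72/(s+9)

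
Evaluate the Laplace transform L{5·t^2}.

L{t^n} = n!/s^(n+1), so L{t^2} = 2/s^3. Then L{5·t^2} = 5·2/s^3 = 10/s^3

Final answer: 10/s^3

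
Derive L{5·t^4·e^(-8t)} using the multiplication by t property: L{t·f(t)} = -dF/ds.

Using L{t^n·e^(at)} = n!/(s-a)^(n+1), L{t^4·e^(-8t)} = 24/(s+8)^5, so L{5·t^4·e^(-8t)} = 5·24/(s+8)^5 = 120/(s+8)^5

Final answer: 120/(s+8)^5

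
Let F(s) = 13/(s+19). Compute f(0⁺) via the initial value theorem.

f(0⁺) = lim_{s→∞} s·13/(s+19) = lim_{s→∞} 13s/(s+19) = 13

Final answer: 13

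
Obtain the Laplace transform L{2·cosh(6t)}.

L{cosh(ωt)} = s/(s² - ω²), so L{cosh(6t)} = s/(s² - 36). Then L{2·cosh(6t)} = 2·s/(s² - 36) = 2s/(s² - 36)

Final answer: 2s/(s² - 36)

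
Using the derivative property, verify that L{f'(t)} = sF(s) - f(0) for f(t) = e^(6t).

f'(t) = 6e^(6t). Direct: L{f'(t)} = 6/(s-6). Property: s·1/(s-6) - 1 = (s - (s-6))/(s-6) = 6/(s-6). ✓

Final answer: 6/(s-6)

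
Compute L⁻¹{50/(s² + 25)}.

This is the form c·a/(s² + a²) with a = 5, c = 10. L⁻¹ = 10·sin(5t)

Final answer: 10·sin(5t)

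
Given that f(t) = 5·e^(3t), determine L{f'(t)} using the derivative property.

f(0) = 5, F(s) = 5/(s-3). L{f'(t)} = s·F(s) - f(0) = 5s/(s-3) - 5 = (5s - 5(s-3))/(s-3) = 15/(s-3)

Final answer: 15/(s-3)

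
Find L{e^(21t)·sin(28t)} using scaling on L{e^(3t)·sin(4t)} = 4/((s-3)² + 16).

Scaling with a=7: L{e^(21t)·sin(28t)} = (1/7) · 4/((s/7-3)² + 16). Simplifying: 28/((s-21)² + 784)

Final answer: 28/((s-21)² + 784)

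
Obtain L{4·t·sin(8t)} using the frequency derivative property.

L{sin(8t)} = 8/(s² + 64). By L{t·f(t)} = -F'(s): -d/ds[8/(s² + 64)] = -(8)·(-2s)/(s² + 64)² = 16s/(s² + 64)². Then L{4·t·sin(8t)} = 4·16s/(s² + 64)² = 64s/(s² + 64)²

Final answer: 64s/(s² + 64)²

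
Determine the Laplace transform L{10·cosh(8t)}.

L{cosh(ωt)} = s/(s² - ω²), so L{cosh(8t)} = s/(s² - 64). Then L{10·cosh(8t)} = 10·s/(s² - 64) = 10s/(s² - 64)

Final answer: 10s/(s² - 64)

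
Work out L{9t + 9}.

L{9t + 9} = 9·L{t} + 9·L{1} = 9/s² + 9/s

Final answer: 9/s² + 9/s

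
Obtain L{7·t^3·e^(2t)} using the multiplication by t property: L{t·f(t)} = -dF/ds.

Using L{t^n·e^(at)} = n!/(s-a)^(n+1), L{t^3·e^(2t)} = 6/(s-2)^4, so L{7·t^3·e^(2t)} = 7·6/(s-2)^4 = 42/(s-2)^4

Final answer: 42/(s-2)^4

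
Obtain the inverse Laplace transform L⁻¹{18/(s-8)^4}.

L⁻¹{n!/(s-a)^(n+1)} = t^n·e^(at) with n=3, a=8. So L⁻¹{6/(s-8)^4} = t^3·e^(8t), and L⁻¹{18/(s-8)^4} = (18/6)·t^3·e^(8t) = 3·t^3·e^(8t)

Final answer: 3·t^3·e^(8t)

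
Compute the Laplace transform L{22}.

L{22} = 22 · L{1} = 22/s

Final answer: 22/s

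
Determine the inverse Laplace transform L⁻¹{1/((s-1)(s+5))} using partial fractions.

Decompose: A/(s-1) + B/(s+5). A = 1/6, B = -1/6. f(t) = (e^t - e^(-5t))/6

Final answer: (e^t - e^(-5t))/6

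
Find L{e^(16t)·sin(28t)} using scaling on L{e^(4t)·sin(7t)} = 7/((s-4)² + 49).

Scaling with a=4: L{e^(16t)·sin(28t)} = (1/4) · 7/((s/4-4)² + 49). Simplifying: 28/((s-16)² + 784)

Final answer: 28/((s-16)² + 784)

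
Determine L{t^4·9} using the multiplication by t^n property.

L{9} = 9/s. d^1/ds^1[1/s] = -1/s². d^2/ds^2[1/s] = 2/s^3. d^3/ds^3[1/s] = -6/s^4. d^4/ds^4[1/s] = 24/s^5. So L{t^4} = (-1)^{4}·24/s^5 = 24/s^5. Then L{t^4·9} = 9·24/s^5 = 216/s^5

Final answer: 216/s^5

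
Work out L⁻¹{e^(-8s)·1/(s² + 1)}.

L⁻¹{1/(s² + 1)} = sin(t). By the time shift theorem, L⁻¹{e^(-as)F(s)} = u(t-a)f(t-a) with a=8, so L⁻¹{e^(-8s)·1/(s² + 1)} = u(t-8)·sin((t-8))

Final answer: u(t-8)·sin((t-8))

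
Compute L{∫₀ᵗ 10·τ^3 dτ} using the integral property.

L{∫₀ᵗ f(τ)dτ} = F(s)/s with f(t) = 10t^3. F(s) = 60/s^4, so L{∫₀ᵗ 10·τ^3 dτ} = (60/s^4)/s = 60/s^5. (Check: ∫₀ᵗ 10·τ^3 dτ = 10t^4/4.)

Final answer: 60/s^5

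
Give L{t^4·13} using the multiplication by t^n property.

L{13} = 13/s. d^1/ds^1[1/s] = -1/s². d^2/ds^2[1/s] = 2/s^3. d^3/ds^3[1/s] = -6/s^4. d^4/ds^4[1/s] = 24/s^5. So L{t^4} = (-1)^{4}·24/s^5 = 24/s^5. Then L{t^4·13} = 13·24/s^5 = 312/s^5

Final answer: 312/s^5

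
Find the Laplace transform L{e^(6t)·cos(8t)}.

L{e^(at)·cos(ωt)} = (s-a)/((s-a)² + ω²), so L{e^(6t)·cos(8t)} = (s-6)/((s-6)² + 64)

Final answer: (s-6)/((s-6)² + 64)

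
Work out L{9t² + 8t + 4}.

L{9t² + 8t + 4} = 9·2/s³ + 8/s² + 4/s = 18/s³ + 8/s² + 4/s

Final answer: 18/s³ + 8/s² + 4/s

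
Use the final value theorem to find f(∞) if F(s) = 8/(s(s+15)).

f(∞) = lim_{s→0} s·8/(s(s+15)) = lim_{s→0} 8/(s+15) = 8/15 = 8/15

Final answer: 8/15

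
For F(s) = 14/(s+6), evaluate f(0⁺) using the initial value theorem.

f(0⁺) = lim_{s→∞} s·14/(s+6) = lim_{s→∞} 14s/(s+6) = 14

Final answer: 14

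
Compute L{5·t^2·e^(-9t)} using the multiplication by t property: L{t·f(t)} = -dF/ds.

Using L{t^n·e^(at)} = n!/(s-a)^(n+1), L{t^2·e^(-9t)} = 2/(s+9)^3, so L{5·t^2·e^(-9t)} = 5·2/(s+9)^3 = 10/(s+9)^3

Final answer: 10/(s+9)^3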